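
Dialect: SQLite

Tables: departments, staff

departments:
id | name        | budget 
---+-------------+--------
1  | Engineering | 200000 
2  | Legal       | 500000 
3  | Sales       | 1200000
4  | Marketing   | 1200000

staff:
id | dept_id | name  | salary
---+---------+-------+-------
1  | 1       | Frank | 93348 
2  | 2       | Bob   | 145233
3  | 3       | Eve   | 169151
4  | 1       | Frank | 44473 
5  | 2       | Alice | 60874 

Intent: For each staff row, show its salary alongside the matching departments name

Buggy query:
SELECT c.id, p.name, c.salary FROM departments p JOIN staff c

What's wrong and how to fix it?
Bug: Missing join condition: each staff row is matched to all departments rows instead of just its own

Fix: Add ON c.dept_id = p.id to the JOIN

Corrected query:
SELECT c.id, p.name, c.salary FROM departments p JOIN staff c ON c.dept_id = p.id

Result:
id | name        | salary
---+-------------+-------
1  | Engineering | 93348 
2  | Legal       | 145233
3  | Sales       | 169151
4  | Engineering | 44473 
5  | Legal       | 60874 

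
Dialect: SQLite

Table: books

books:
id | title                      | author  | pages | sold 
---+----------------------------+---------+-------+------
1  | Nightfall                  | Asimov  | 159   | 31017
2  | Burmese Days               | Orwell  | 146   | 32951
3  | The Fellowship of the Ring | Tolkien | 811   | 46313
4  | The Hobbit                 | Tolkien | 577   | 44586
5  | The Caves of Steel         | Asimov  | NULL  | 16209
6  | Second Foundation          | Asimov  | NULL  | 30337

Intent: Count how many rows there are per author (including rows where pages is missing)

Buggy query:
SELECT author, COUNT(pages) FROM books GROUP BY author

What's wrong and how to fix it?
Bug: COUNT(column) counts non-NULL values only; rows with NULL pages aren't counted

Fix: Use COUNT(*) to count all rows regardless of NULL

Corrected query:
SELECT author, COUNT(*) FROM books GROUP BY author

Result:
author  | COUNT(*)
--------+---------
Asimov  | 3       
Orwell  | 1       
Tolkien | 2       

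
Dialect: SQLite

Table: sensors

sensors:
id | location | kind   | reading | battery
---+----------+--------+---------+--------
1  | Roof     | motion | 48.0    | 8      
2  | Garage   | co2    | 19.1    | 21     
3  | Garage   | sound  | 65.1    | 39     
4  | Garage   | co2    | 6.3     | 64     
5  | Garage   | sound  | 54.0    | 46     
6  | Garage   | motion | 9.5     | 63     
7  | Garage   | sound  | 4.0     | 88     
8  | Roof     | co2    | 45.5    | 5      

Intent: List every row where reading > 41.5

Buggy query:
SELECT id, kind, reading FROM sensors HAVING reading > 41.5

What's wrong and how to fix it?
Bug: HAVING filters the output of aggregation, but this query has no GROUP BY and no aggregate functions, so SQLite rejects it (HAVING clause on a non-aggregate query); the condition here is per row

Fix: Replace HAVING with WHERE since the condition applies to individual rows

Corrected query:
SELECT id, kind, reading FROM sensors WHERE reading > 41.5

Result:
id | kind   | reading
---+--------+--------
1  | motion | 48     
3  | sound  | 65.1   
5  | sound  | 54     
8  | co2    | 45.5   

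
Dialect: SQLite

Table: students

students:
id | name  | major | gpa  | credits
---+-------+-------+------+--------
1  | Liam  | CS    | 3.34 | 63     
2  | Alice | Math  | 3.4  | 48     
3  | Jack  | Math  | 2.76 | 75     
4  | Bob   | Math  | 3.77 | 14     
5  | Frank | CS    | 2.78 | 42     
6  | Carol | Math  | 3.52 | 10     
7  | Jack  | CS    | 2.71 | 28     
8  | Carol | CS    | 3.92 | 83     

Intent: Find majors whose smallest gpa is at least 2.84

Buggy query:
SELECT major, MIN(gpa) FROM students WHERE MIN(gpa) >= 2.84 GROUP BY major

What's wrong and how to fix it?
Bug: MIN() in WHERE is a misuse of aggregate

Fix: Replace WHERE with HAVING after the GROUP BY

Corrected query:
SELECT major, MIN(gpa) FROM students GROUP BY major HAVING MIN(gpa) >= 2.84

Result:
(no rows)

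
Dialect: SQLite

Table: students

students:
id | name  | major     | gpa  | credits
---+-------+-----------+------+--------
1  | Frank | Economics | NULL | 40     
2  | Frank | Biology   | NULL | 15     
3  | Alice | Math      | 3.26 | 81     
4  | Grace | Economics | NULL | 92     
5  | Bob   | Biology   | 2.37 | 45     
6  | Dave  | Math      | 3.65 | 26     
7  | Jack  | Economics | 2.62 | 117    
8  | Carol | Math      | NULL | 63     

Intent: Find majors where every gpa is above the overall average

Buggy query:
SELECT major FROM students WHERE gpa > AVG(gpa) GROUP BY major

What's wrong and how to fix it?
Bug: AVG() is an aggregate; it can't sit directly in WHERE

Fix: Compute the overall average in a scalar subquery and compare each group's MIN against it in HAVING

Corrected query:
SELECT major FROM students GROUP BY major HAVING MIN(gpa) > (SELECT AVG(gpa) FROM students)

Result:
major
-----
Math 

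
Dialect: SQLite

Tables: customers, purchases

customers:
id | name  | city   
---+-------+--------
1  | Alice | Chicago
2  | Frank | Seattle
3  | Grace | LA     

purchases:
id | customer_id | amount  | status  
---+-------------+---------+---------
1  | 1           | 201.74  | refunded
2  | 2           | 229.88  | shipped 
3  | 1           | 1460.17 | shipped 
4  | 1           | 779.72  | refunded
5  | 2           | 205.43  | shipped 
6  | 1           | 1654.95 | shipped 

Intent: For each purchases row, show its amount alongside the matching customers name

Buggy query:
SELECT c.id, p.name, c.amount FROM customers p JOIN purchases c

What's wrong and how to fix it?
Bug: JOIN with no ON clause produces a cartesian product; every purchases row pairs with every customers row

Fix: Specify the join condition linking the foreign key to the parent id

Corrected query:
SELECT c.id, p.name, c.amount FROM customers p JOIN purchases c ON c.customer_id = p.id

Result:
id | name  | amount 
---+-------+--------
1  | Alice | 201.74 
2  | Frank | 229.88 
3  | Alice | 1460.17
4  | Alice | 779.72 
5  | Frank | 205.43 
6  | Alice | 1654.95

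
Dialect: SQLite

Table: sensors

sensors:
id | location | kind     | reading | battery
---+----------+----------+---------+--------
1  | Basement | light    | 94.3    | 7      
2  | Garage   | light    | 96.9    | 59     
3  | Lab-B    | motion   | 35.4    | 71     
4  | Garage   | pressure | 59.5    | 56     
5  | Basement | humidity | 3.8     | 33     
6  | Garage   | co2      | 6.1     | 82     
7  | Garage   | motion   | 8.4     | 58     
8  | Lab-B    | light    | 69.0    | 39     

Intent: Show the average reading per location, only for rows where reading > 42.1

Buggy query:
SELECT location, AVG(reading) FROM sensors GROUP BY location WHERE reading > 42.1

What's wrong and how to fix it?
Bug: Row-level WHERE must come before GROUP BY in the clause order

Fix: Place WHERE between FROM and GROUP BY

Corrected query:
SELECT location, AVG(reading) FROM sensors WHERE reading > 42.1 GROUP BY location

Result:
location | AVG(reading)
---------+-------------
Basement | 94.3        
Garage   | 78.2        
Lab-B    | 69          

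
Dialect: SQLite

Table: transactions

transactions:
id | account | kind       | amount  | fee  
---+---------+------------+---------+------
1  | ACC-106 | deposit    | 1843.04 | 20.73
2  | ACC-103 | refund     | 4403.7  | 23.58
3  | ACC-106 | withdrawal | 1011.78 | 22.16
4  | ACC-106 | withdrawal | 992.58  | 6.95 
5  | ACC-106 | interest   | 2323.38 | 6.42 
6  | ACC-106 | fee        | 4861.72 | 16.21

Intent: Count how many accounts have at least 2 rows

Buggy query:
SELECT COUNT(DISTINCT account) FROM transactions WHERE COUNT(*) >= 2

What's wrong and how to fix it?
Bug: COUNT(*) cannot appear in WHERE; the per-group count doesn't exist yet

Fix: Group first with HAVING COUNT(*) >= 2, then COUNT the resulting groups

Corrected query:
SELECT COUNT(*) FROM (SELECT account FROM transactions GROUP BY account HAVING COUNT(*) >= 2)

Result:
COUNT(*)
--------
1       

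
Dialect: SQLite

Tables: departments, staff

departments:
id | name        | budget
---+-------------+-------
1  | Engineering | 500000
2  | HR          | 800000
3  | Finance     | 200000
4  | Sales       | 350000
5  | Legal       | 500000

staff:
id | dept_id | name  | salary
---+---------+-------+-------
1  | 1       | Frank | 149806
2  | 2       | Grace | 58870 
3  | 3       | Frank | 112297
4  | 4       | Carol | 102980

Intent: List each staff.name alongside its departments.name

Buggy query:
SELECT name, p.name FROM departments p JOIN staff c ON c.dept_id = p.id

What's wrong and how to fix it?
Bug: 'name' exists in both joined tables, so the database can't tell which one is meant

Fix: Prefix ambiguous columns with the table alias

Corrected query:
SELECT c.name, p.name FROM departments p JOIN staff c ON c.dept_id = p.id

Result:
name  | name       
------+------------
Frank | Engineering
Grace | HR         
Frank | Finance    
Carol | Sales      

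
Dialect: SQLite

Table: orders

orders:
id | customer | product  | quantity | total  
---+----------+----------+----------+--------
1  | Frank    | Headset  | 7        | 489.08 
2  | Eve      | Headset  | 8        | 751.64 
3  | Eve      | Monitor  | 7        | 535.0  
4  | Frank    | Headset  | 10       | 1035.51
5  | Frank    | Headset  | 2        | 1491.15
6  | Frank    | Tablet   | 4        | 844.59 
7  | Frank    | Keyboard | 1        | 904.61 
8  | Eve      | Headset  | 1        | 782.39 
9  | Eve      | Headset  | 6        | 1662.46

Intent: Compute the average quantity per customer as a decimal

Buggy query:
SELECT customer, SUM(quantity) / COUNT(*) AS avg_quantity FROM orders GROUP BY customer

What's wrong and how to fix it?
Bug: SUM(quantity) and COUNT(*) are both integers; the division truncates the fractional part

Fix: Multiply by 1.0 (or CAST to REAL) to force floating-point division

Corrected query:
SELECT customer, SUM(quantity) * 1.0 / COUNT(*) AS avg_quantity FROM orders GROUP BY customer

Result:
customer | avg_quantity
---------+-------------
Eve      | 5.5         
Frank    | 4.8         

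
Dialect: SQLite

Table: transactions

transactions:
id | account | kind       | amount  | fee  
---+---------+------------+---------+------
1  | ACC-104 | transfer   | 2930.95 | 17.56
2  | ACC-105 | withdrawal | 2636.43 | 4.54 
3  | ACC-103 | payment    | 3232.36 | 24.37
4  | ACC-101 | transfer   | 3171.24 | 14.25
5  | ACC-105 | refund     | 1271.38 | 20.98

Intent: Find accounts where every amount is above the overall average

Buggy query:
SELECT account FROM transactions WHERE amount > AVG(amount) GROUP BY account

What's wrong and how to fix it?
Bug: AVG() is an aggregate; it can't sit directly in WHERE

Fix: Compute the overall average in a scalar subquery and compare each group's MIN against it in HAVING

Corrected query:
SELECT account FROM transactions GROUP BY account HAVING MIN(amount) > (SELECT AVG(amount) FROM transactions)

Result:
account
-------
ACC-101
ACC-103
ACC-104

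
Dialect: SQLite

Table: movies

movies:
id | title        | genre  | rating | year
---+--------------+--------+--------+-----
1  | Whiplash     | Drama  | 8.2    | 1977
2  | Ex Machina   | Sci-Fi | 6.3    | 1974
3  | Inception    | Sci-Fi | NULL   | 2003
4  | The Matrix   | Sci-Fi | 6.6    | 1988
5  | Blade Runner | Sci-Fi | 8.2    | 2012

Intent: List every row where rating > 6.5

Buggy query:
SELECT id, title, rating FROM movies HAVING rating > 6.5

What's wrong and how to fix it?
Bug: HAVING filters the output of aggregation, but this query has no GROUP BY and no aggregate functions, so SQLite rejects it (HAVING clause on a non-aggregate query); the condition here is per row

Fix: Replace HAVING with WHERE since the condition applies to individual rows

Corrected query:
SELECT id, title, rating FROM movies WHERE rating > 6.5

Result:
id | title        | rating
---+--------------+-------
1  | Whiplash     | 8.2   
4  | The Matrix   | 6.6   
5  | Blade Runner | 8.2   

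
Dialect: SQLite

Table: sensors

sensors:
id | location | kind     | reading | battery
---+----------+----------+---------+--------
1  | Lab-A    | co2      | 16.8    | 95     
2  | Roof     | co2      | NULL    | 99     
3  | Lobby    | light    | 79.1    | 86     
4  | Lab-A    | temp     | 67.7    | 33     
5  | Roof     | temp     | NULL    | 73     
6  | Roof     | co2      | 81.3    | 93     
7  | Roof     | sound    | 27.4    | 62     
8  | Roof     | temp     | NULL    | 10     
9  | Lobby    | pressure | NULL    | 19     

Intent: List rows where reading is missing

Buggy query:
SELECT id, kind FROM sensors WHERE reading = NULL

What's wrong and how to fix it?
Bug: Comparing to NULL with '=' never matches; NULL = NULL is unknown, not true

Fix: Use IS NULL to test for NULL

Corrected query:
SELECT id, kind FROM sensors WHERE reading IS NULL

Result:
id | kind    
---+---------
2  | co2     
5  | temp    
8  | temp    
9  | pressure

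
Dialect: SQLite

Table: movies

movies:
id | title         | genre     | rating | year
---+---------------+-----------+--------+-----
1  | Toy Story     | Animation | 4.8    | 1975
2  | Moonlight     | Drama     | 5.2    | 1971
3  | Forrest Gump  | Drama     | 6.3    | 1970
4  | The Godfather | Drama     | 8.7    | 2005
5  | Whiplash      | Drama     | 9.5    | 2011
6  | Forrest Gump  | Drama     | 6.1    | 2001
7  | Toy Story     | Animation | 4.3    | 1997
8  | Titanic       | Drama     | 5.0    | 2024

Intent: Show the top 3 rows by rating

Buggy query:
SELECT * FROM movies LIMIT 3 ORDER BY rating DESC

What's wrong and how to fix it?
Bug: ORDER BY cannot follow LIMIT; LIMIT is the final clause

Fix: Sort with ORDER BY, then apply LIMIT

Corrected query:
SELECT * FROM movies ORDER BY rating DESC LIMIT 3

Result:
id | title         | genre | rating | year
---+---------------+-------+--------+-----
5  | Whiplash      | Drama | 9.5    | 2011
4  | The Godfather | Drama | 8.7    | 2005
3  | Forrest Gump  | Drama | 6.3    | 1970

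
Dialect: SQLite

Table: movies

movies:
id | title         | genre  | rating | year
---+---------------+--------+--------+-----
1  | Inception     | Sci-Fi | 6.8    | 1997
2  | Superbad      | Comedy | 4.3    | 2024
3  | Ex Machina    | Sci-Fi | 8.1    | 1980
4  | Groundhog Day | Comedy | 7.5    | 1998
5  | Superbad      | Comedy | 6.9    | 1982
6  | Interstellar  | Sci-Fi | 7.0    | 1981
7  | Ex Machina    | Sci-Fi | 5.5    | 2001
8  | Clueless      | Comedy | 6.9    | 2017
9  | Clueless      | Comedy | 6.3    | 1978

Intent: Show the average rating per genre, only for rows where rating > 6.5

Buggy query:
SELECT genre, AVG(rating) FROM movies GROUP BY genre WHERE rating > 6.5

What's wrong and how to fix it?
Bug: Row-level WHERE must come before GROUP BY in the clause order

Fix: Move the WHERE clause before GROUP BY

Corrected query:
SELECT genre, AVG(rating) FROM movies WHERE rating > 6.5 GROUP BY genre

Result:
genre  | AVG(rating)
-------+------------
Comedy | 7.1        
Sci-Fi | 7.3        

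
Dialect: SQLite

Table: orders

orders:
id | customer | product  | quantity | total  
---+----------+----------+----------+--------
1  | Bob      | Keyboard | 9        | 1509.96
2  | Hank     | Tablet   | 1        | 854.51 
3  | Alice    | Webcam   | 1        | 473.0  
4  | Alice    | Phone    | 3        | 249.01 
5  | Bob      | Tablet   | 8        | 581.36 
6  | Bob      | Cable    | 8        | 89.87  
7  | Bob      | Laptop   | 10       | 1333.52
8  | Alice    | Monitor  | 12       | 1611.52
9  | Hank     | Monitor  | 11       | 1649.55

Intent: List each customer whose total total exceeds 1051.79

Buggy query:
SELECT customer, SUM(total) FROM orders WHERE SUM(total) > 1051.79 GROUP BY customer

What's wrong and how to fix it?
Bug: SUM(total) is an aggregate, but WHERE filters rows before aggregation

Fix: Use HAVING (which filters groups after aggregation) instead of WHERE

Corrected query:
SELECT customer, SUM(total) FROM orders GROUP BY customer HAVING SUM(total) > 1051.79

Result:
customer | SUM(total)
---------+-----------
Alice    | 2333.53   
Bob      | 3514.71   
Hank     | 2504.06   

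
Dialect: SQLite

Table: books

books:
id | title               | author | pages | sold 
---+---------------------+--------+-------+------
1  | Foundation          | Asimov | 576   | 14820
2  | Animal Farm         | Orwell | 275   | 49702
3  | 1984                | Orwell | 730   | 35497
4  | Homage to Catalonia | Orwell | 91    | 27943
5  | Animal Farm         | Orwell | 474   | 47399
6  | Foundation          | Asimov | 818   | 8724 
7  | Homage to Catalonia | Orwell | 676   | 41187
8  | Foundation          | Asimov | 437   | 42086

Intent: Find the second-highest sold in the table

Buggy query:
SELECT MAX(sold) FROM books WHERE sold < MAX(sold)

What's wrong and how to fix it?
Bug: The inner MAX is an aggregate inside WHERE, which is not allowed

Fix: Compute the overall MAX in a subquery, then take MAX of rows below it

Corrected query:
SELECT MAX(sold) FROM books WHERE sold < (SELECT MAX(sold) FROM books)

Result:
MAX(sold)
---------
47399    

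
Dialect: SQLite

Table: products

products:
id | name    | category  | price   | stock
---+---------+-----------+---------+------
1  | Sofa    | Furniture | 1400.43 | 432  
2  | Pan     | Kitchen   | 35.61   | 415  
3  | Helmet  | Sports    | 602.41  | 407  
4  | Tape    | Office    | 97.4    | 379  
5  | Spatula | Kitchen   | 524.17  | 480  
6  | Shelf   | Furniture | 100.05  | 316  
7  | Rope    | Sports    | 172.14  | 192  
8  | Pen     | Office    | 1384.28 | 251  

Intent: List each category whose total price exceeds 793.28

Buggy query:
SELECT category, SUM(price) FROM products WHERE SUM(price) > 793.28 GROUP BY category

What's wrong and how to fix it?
Bug: SUM(price) is an aggregate, but WHERE filters rows before aggregation

Fix: Use HAVING (which filters groups after aggregation) instead of WHERE

Corrected query:
SELECT category, SUM(price) FROM products GROUP BY category HAVING SUM(price) > 793.28

Result:
category  | SUM(price)
----------+-----------
Furniture | 1500.48   
Office    | 1481.68   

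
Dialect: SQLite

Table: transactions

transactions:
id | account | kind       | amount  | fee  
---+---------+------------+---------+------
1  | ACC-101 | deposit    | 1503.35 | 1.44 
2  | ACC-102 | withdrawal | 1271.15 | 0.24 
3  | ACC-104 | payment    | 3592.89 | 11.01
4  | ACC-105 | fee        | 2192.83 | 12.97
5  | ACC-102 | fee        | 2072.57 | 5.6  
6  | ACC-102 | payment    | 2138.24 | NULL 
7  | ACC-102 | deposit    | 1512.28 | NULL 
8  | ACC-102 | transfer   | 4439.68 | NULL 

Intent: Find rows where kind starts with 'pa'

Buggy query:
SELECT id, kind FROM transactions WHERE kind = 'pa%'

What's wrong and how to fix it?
Bug: '=' compares the literal string including the % character; pattern matching needs LIKE

Fix: Use LIKE for wildcard pattern matching

Corrected query:
SELECT id, kind FROM transactions WHERE kind LIKE 'pa%'

Result:
id | kind   
---+--------
3  | payment
6  | payment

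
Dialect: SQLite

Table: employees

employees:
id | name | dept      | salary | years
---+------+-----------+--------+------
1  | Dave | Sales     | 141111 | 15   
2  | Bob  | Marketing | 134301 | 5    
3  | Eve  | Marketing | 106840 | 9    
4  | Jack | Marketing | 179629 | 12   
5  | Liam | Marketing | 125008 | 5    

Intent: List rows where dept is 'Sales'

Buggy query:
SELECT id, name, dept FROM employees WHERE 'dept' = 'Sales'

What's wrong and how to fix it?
Bug: 'dept' in single quotes is a string literal, not the column; the comparison is literal-vs-literal and never true

Fix: Reference the column as dept without single quotes

Corrected query:
SELECT id, name, dept FROM employees WHERE dept = 'Sales'

Result:
id | name | dept 
---+------+------
1  | Dave | Sales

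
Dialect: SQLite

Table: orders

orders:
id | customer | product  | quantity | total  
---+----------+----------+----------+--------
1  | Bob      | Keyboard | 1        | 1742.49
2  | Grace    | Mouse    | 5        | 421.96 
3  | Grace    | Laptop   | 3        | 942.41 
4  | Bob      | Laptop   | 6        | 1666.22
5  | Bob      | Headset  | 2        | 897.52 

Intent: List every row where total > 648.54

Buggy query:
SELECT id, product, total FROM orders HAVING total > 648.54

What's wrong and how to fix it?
Bug: This is a non-aggregate query (no GROUP BY, no aggregates), so in SQLite the HAVING clause is invalid here; a row-level condition belongs in WHERE

Fix: Replace HAVING with WHERE since the condition applies to individual rows

Corrected query:
SELECT id, product, total FROM orders WHERE total > 648.54

Result:
id | product  | total  
---+----------+--------
1  | Keyboard | 1742.49
3  | Laptop   | 942.41 
4  | Laptop   | 1666.22
5  | Headset  | 897.52 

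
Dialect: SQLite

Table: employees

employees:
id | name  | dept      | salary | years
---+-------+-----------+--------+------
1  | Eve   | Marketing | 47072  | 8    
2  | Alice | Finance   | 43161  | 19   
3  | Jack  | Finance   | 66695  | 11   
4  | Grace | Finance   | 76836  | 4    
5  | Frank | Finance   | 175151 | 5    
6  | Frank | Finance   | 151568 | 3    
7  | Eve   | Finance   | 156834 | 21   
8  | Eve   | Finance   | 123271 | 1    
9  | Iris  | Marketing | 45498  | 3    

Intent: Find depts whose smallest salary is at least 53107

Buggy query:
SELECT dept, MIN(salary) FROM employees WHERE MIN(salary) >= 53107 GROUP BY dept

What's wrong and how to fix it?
Bug: Aggregates like MIN are computed per group after WHERE runs

Fix: Use HAVING for the per-group MIN condition

Corrected query:
SELECT dept, MIN(salary) FROM employees GROUP BY dept HAVING MIN(salary) >= 53107

Result:
(no rows)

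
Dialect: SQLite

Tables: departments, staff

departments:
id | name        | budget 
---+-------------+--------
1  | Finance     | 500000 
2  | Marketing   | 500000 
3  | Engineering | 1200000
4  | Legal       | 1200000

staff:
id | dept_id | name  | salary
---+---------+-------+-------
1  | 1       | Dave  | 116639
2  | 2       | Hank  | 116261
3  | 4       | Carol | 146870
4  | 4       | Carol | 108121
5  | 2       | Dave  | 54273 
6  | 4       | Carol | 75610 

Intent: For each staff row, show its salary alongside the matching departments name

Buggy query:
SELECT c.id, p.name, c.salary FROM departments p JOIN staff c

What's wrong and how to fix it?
Bug: JOIN with no ON clause produces a cartesian product; every staff row pairs with every departments row

Fix: Specify the join condition linking the foreign key to the parent id

Corrected query:
SELECT c.id, p.name, c.salary FROM departments p JOIN staff c ON c.dept_id = p.id

Result:
id | name      | salary
---+-----------+-------
1  | Finance   | 116639
2  | Marketing | 116261
3  | Legal     | 146870
4  | Legal     | 108121
5  | Marketing | 54273 
6  | Legal     | 75610 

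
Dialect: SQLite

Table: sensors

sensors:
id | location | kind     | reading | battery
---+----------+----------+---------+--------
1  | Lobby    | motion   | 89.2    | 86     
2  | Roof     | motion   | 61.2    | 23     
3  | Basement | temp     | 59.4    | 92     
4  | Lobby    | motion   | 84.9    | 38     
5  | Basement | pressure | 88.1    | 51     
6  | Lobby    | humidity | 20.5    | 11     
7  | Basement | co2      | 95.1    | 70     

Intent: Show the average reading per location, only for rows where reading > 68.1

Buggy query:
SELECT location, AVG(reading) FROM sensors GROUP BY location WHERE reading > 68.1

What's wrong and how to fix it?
Bug: WHERE cannot follow GROUP BY

Fix: Move the WHERE clause before GROUP BY

Corrected query:
SELECT location, AVG(reading) FROM sensors WHERE reading > 68.1 GROUP BY location

Result:
location | AVG(reading)
---------+-------------
Basement | 91.6        
Lobby    | 87.05       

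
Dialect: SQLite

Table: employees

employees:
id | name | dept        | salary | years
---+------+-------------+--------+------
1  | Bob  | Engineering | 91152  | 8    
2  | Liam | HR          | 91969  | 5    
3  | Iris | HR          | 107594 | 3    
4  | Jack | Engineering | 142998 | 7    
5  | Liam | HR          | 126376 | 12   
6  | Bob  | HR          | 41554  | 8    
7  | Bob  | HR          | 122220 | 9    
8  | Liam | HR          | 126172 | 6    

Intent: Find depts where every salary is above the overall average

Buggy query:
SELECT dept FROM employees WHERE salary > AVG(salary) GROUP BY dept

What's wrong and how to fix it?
Bug: WHERE evaluates per row before aggregation, so AVG() is unavailable

Fix: Use a subquery for AVG and a HAVING MIN(...) filter so the condition holds for every row in the group

Corrected query:
SELECT dept FROM employees GROUP BY dept HAVING MIN(salary) > (SELECT AVG(salary) FROM employees)

Result:
(no rows)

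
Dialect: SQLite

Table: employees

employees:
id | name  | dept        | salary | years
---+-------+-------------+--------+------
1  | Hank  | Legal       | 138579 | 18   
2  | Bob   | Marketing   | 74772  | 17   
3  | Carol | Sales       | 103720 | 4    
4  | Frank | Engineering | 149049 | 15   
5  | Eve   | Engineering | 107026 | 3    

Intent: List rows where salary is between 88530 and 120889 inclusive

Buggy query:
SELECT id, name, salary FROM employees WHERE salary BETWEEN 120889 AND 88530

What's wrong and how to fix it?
Bug: The bounds are reversed; BETWEEN a AND b requires a <= b to match anything

Fix: Write BETWEEN 88530 AND 120889

Corrected query:
SELECT id, name, salary FROM employees WHERE salary BETWEEN 88530 AND 120889

Result:
id | name  | salary
---+-------+-------
3  | Carol | 103720
5  | Eve   | 107026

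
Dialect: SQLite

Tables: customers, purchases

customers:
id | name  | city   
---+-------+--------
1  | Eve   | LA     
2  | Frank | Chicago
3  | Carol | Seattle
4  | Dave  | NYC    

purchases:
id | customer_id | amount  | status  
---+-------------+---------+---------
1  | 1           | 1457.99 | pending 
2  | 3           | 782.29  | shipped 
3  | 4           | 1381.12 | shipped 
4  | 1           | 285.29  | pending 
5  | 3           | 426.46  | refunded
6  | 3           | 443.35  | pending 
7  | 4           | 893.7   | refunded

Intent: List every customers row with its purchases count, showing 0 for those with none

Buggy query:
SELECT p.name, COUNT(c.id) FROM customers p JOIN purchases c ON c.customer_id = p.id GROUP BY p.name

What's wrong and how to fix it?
Bug: An inner join excludes parents with zero children

Fix: Switch to LEFT JOIN to retain unmatched parent rows

Corrected query:
SELECT p.name, COUNT(c.id) FROM customers p LEFT JOIN purchases c ON c.customer_id = p.id GROUP BY p.name

Result:
name  | COUNT(c.id)
------+------------
Carol | 3          
Dave  | 2          
Eve   | 2          
Frank | 0          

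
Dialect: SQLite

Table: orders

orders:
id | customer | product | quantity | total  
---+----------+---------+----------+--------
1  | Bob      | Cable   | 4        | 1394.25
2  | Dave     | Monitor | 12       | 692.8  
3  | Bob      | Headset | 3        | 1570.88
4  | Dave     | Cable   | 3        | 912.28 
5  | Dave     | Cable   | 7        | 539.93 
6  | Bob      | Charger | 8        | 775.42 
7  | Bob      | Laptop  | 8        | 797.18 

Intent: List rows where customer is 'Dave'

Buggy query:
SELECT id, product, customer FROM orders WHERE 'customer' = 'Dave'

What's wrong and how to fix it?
Bug: 'customer' in single quotes is a string literal, not the column; the comparison is literal-vs-literal and never true

Fix: Remove the quotes around the column name (or use double quotes for an identifier)

Corrected query:
SELECT id, product, customer FROM orders WHERE customer = 'Dave'

Result:
id | product | customer
---+---------+---------
2  | Monitor | Dave    
4  | Cable   | Dave    
5  | Cable   | Dave    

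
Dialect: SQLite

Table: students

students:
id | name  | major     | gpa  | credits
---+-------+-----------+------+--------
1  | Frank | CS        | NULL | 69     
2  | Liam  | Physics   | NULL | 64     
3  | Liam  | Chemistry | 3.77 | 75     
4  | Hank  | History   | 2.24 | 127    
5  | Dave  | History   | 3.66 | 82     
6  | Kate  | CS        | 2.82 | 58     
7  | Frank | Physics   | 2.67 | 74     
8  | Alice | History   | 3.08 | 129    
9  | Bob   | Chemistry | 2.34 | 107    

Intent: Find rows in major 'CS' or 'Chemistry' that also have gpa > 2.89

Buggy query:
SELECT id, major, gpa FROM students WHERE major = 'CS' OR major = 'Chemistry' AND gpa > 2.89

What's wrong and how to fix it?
Bug: AND binds tighter than OR, so this parses as major = 'CS' OR (major = 'Chemistry' AND gpa > 2.89)

Fix: Group the OR with parentheses (or use IN), then AND the threshold

Corrected query:
SELECT id, major, gpa FROM students WHERE (major = 'CS' OR major = 'Chemistry') AND gpa > 2.89

Result:
id | major     | gpa 
---+-----------+-----
3  | Chemistry | 3.77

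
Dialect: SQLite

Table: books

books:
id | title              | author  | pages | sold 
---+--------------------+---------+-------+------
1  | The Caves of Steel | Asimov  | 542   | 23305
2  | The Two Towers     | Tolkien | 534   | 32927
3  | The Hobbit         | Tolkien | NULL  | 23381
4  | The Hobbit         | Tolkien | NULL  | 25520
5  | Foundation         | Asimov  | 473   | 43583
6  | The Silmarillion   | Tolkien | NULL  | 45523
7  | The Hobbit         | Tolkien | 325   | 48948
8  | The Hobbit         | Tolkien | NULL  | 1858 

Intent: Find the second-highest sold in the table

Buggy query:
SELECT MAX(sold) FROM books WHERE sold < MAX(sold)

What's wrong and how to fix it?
Bug: The inner MAX is an aggregate inside WHERE, which is not allowed

Fix: Put the inner MAX in a scalar subquery

Corrected query:
SELECT MAX(sold) FROM books WHERE sold < (SELECT MAX(sold) FROM books)

Result:
MAX(sold)
---------
45523    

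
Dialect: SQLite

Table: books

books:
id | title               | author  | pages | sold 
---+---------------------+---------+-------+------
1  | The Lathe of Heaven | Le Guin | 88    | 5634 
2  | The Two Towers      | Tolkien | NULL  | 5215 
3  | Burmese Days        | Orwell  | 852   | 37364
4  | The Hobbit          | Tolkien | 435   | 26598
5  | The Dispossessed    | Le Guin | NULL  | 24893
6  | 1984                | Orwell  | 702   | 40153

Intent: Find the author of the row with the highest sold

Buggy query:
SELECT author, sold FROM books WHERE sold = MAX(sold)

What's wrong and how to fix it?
Bug: WHERE is evaluated per row; an aggregate over the whole table isn't defined there

Fix: Wrap MAX in a scalar subquery so WHERE compares against a single value

Corrected query:
SELECT author, sold FROM books WHERE sold = (SELECT MAX(sold) FROM books)

Result:
author | sold 
-------+------
Orwell | 40153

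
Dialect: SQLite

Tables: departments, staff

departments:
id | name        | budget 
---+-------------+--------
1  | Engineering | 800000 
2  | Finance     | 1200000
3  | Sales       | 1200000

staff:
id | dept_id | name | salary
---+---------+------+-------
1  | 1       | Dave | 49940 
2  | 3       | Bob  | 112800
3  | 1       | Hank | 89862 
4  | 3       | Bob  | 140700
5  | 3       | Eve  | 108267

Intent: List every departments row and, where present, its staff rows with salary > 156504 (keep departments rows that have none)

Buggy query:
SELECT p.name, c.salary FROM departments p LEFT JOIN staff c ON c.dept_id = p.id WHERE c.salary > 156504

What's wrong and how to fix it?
Bug: Filtering c.salary in WHERE discards the NULL rows produced by LEFT JOIN, turning it into an inner join

Fix: Move the right-table condition into the ON clause so unmatched parents are kept

Corrected query:
SELECT p.name, c.salary FROM departments p LEFT JOIN staff c ON c.dept_id = p.id AND c.salary > 156504

Result:
name        | salary
------------+-------
Engineering | NULL  
Finance     | NULL  
Sales       | NULL  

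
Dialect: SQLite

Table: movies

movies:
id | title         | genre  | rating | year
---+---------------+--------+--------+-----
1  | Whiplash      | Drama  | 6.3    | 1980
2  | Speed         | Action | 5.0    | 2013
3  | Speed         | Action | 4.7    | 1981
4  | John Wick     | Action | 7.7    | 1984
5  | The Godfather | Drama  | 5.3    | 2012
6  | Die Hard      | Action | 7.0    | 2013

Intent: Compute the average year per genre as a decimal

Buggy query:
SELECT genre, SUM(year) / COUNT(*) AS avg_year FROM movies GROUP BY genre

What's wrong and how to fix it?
Bug: SUM(year) and COUNT(*) are both integers; the division truncates the fractional part

Fix: Multiply by 1.0 (or CAST to REAL) to force floating-point division

Corrected query:
SELECT genre, SUM(year) * 1.0 / COUNT(*) AS avg_year FROM movies GROUP BY genre

Result:
genre  | avg_year
-------+---------
Action | 1997.75 
Drama  | 1996    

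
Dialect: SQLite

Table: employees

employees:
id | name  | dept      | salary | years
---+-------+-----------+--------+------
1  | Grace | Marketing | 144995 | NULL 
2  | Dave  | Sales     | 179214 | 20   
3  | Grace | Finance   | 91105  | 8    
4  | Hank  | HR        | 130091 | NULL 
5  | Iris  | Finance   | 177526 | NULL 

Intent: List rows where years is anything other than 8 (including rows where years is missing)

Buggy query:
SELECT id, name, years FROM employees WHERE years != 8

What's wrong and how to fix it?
Bug: Inequality against NULL is unknown, not true; rows with NULL are dropped

Fix: Handle NULL separately with IS NULL alongside the inequality

Corrected query:
SELECT id, name, years FROM employees WHERE years != 8 OR years IS NULL

Result:
id | name  | years
---+-------+------
1  | Grace | NULL 
2  | Dave  | 20   
4  | Hank  | NULL 
5  | Iris  | NULL 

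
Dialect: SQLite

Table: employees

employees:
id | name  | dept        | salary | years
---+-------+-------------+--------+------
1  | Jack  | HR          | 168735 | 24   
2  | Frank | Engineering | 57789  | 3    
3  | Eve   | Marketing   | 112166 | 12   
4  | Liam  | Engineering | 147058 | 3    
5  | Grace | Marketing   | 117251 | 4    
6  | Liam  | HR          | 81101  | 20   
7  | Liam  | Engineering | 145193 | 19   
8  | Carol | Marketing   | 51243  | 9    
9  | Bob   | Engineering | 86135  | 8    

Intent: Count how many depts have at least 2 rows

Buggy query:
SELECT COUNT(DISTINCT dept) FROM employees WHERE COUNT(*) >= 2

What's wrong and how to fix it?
Bug: COUNT(*) cannot appear in WHERE; the per-group count doesn't exist yet

Fix: Use a subquery that GROUPs and filters with HAVING, then count its rows

Corrected query:
SELECT COUNT(*) FROM (SELECT dept FROM employees GROUP BY dept HAVING COUNT(*) >= 2)

Result:
COUNT(*)
--------
3       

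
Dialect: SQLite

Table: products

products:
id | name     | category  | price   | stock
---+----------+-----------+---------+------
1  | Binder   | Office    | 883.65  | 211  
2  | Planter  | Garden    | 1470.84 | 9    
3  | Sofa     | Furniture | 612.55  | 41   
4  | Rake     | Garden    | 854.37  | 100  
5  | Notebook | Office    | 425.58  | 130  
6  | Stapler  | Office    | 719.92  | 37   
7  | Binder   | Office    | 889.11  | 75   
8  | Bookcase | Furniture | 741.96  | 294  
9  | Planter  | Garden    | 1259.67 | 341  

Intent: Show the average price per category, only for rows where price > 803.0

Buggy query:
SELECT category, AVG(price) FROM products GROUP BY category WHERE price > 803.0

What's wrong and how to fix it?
Bug: Row-level WHERE must come before GROUP BY in the clause order

Fix: Move the WHERE clause before GROUP BY

Corrected query:
SELECT category, AVG(price) FROM products WHERE price > 803.0 GROUP BY category

Result:
category | AVG(price)
---------+-----------
Garden   | 1194.96   
Office   | 886.38    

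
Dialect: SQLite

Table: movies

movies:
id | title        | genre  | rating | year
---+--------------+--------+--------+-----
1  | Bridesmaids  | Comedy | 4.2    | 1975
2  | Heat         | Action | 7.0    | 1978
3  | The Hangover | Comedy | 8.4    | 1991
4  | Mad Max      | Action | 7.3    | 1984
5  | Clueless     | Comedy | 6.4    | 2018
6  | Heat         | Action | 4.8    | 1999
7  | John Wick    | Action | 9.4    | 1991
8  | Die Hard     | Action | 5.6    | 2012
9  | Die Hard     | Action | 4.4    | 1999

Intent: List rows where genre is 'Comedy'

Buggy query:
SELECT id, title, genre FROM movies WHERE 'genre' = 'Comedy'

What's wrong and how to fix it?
Bug: Single quotes denote string literals in SQL; the column name is being compared as a constant string

Fix: Reference the column as genre without single quotes

Corrected query:
SELECT id, title, genre FROM movies WHERE genre = 'Comedy'

Result:
id | title        | genre 
---+--------------+-------
1  | Bridesmaids  | Comedy
3  | The Hangover | Comedy
5  | Clueless     | Comedy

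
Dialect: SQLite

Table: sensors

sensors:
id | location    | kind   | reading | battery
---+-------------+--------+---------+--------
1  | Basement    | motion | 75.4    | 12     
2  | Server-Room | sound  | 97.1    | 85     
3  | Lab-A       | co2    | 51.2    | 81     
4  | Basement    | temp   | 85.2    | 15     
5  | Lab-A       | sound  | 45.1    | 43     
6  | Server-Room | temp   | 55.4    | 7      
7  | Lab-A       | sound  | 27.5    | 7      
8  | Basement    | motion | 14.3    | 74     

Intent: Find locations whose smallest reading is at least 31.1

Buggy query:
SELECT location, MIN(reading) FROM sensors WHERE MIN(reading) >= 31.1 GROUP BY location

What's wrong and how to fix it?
Bug: MIN() in WHERE is a misuse of aggregate

Fix: Use HAVING for the per-group MIN condition

Corrected query:
SELECT location, MIN(reading) FROM sensors GROUP BY location HAVING MIN(reading) >= 31.1

Result:
location    | MIN(reading)
------------+-------------
Server-Room | 55.4        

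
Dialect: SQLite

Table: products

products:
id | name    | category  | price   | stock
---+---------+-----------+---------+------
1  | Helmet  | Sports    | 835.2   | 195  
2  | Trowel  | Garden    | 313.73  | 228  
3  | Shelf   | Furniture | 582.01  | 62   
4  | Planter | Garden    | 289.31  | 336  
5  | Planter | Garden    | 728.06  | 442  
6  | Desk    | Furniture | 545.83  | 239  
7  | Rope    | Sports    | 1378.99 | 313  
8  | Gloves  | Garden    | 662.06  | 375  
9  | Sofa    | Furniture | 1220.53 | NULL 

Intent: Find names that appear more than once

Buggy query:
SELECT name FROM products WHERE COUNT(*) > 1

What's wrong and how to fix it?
Bug: WHERE can't reference COUNT(*); aggregates are computed after WHERE

Fix: GROUP BY name, then filter groups with HAVING COUNT(*) > 1

Corrected query:
SELECT name FROM products GROUP BY name HAVING COUNT(*) > 1

Result:
name   
-------
Planter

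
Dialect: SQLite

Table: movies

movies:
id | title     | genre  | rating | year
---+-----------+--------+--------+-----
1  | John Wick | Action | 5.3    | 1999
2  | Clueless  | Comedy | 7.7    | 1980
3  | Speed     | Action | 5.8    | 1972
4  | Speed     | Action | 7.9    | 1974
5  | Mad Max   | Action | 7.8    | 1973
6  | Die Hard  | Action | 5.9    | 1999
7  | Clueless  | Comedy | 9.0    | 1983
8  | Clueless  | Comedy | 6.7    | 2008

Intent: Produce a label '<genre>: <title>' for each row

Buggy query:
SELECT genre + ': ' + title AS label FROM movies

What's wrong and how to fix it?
Bug: SQLite uses || for string concatenation; + coerces text to numbers (yielding 0)

Fix: Use the || operator for string concatenation

Corrected query:
SELECT genre || ': ' || title AS label FROM movies

Result:
label            
-----------------
Action: John Wick
Comedy: Clueless 
Action: Speed    
Action: Speed    
Action: Mad Max  
Action: Die Hard 
Comedy: Clueless 
Comedy: Clueless 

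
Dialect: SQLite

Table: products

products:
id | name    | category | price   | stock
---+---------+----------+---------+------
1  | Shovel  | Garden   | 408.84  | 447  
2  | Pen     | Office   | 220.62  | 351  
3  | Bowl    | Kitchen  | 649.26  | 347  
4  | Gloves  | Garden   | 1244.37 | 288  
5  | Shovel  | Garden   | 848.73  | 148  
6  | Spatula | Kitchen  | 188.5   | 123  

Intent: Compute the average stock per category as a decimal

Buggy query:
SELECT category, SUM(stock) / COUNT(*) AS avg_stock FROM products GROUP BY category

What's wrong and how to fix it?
Bug: Both operands are integers, so '/' performs integer division and truncates

Fix: Multiply by 1.0 (or CAST to REAL) to force floating-point division

Corrected query:
SELECT category, SUM(stock) * 1.0 / COUNT(*) AS avg_stock FROM products GROUP BY category

Result:
category | avg_stock 
---------+-----------
Garden   | 294.333333
Kitchen  | 235       
Office   | 351       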